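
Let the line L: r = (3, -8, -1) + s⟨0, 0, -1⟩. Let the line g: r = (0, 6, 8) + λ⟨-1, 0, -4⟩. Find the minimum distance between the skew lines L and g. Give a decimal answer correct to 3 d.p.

14.000

Common perpendicular direction n = (0, 0, -1) × (-1, 0, -4) = (0, 1, 0).
With w = (0, 6, 8) − (3, -8, -1) = (-3, 14, 9), w · n = 14.
Distance = |w · n| / |n| = |14| / √1 ≈ 14.000.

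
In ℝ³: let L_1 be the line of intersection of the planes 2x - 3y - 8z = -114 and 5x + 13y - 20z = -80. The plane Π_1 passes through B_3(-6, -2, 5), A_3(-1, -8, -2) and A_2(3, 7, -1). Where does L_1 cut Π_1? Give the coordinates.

Direction of L_1: (2, -3, -8) × (5, 13, -20) = (164, 0, 41).
A point on L_1: solving the two plane equations with x = 6 gives (6, 10, 12).
B_3A_3 = (5, -6, -7), B_3A_2 = (9, 9, -6); a normal to Π_1 is B_3A_3 × B_3A_2 = (99, -33, 99).
Using B_3: Π_1 has equation 99x - 33y + 99z = -33.
Substitute r = (6, 10, 12) + t(164, 0, 41) into the plane: 1452 + 20295t = -33, so t = -3/41.
Intersection: (6, 10, 12) + (-3/41)·(164, 0, 41) = (-6, 10, 9).

(-6, 10, 9)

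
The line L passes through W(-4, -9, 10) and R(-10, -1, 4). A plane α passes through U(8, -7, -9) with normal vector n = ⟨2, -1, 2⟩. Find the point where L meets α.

A direction vector for L is R − W = (-6, 8, -6).
α: n·r = n·U gives 2x - y + 2z = 5.
Substitute r = (-4, -9, 10) + t(-6, 8, -6) into the plane: 21 + (-32)t = 5, so t = 1/2.
Intersection: (-4, -9, 10) + (1/2)·(-6, 8, -6) = (-7, -5, 7).

(-7, -5, 7)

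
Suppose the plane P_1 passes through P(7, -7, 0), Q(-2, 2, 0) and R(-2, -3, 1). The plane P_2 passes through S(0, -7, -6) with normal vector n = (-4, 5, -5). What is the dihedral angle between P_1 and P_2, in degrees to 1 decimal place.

PQ = (-9, 9, 0), PR = (-9, 4, 1); a normal to P_1 is PQ × PR = (9, 9, 45).
Using P: P_1 has equation 9x + 9y + 45z = 0.
P_2: n·r = n·S gives -4x + 5y - 5z = -5.
cos θ = |n₁·n₂| / (|n₁||n₂|) = |-216| / (√2187 · √66).
θ = arccos(0.56854) ≈ 55.4°.

55.4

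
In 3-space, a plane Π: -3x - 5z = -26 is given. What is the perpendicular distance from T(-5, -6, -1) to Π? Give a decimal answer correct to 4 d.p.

n·T − d = (-3)·(-5) + (0)·(-6) + (-5)·(-1) − (-26) = 46; |n| = √34.
Distance = |46| / √34 = 46/√34 ≈ 7.8889.

7.8889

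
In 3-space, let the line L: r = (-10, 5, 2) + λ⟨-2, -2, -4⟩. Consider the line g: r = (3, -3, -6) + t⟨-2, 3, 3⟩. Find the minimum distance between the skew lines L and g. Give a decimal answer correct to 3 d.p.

Common perpendicular direction n = (-2, -2, -4) × (-2, 3, 3) = (6, 14, -10).
With w = (3, -3, -6) − (-10, 5, 2) = (13, -8, -8), w · n = 46.
Distance = |w · n| / |n| = |46| / √332 ≈ 2.525.

2.525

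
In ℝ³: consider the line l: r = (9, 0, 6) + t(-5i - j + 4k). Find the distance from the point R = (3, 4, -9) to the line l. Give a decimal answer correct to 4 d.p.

15.7948

Taking (9, 0, 6) on l with direction v = (-5, -1, 4): w = R − (9, 0, 6) = (-6, 4, -15), and w × v = (1, 99, 26).
Distance = |w × v| / |v| = √10478 / √42 ≈ 15.7948.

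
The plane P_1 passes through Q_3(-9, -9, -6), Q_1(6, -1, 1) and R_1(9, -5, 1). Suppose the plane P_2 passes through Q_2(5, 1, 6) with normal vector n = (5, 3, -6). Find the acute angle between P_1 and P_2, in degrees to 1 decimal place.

Q_3Q_1 = (15, 8, 7), Q_3R_1 = (18, 4, 7); a normal to P_1 is Q_3Q_1 × Q_3R_1 = (28, 21, -84).
Using Q_3: P_1 has equation 28x + 21y - 84z = 63.
P_2: n·r = n·Q_2 gives 5x + 3y - 6z = -8.
cos θ = |n₁·n₂| / (|n₁||n₂|) = |707| / (√8281 · √70).
θ = arccos(0.92860) ≈ 21.8°.

21.8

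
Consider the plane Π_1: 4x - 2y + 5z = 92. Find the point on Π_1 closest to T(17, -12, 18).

Foot = T − λn with λ = (n·T − d)/|n|² = (182 − 92)/45 = 2.
Foot = (17, -12, 18) − 2·(4, -2, 5) = (9, -8, 8).

(9, -8, 8)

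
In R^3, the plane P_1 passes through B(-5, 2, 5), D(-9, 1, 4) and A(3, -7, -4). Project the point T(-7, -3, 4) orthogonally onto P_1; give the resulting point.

BD = (-4, -1, -1), BA = (8, -9, -9); a normal to P_1 is BD × BA = (0, -44, 44).
Using B: P_1 has equation -44y + 44z = 132.
Foot = T − λn with λ = (n·T − d)/|n|² = (308 − 132)/3872 = 1/22.
Foot = (-7, -3, 4) − (1/22)·(0, -44, 44) = (-7, -1, 2).

(-7, -1, 2)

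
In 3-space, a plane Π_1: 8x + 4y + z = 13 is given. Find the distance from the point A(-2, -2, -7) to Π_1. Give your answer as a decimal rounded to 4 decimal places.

n·A − d = (8)·(-2) + (4)·(-2) + (1)·(-7) − 13 = -44; |n| = √81.
Distance = |-44| / √81 = 44/√81 ≈ 4.8889.

4.8889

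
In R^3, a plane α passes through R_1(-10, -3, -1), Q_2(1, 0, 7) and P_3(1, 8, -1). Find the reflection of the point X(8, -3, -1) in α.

(-4, 9, 11)

R_1Q_2 = (11, 3, 8), R_1P_3 = (11, 11, 0); a normal to α is R_1Q_2 × R_1P_3 = (-88, 88, 88).
Using R_1: α has equation -88x + 88y + 88z = 528.
λ = (n·X − d)/|n|² = (-1056 − 528)/23232 = -3/44.
Reflection = X − 2λn = (8, -3, -1) − (-3/22)·(-88, 88, 88) = (-4, 9, 11).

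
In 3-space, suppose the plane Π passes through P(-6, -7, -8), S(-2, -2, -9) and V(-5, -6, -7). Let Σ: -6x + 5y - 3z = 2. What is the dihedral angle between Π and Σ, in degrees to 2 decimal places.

28.31

PS = (4, 5, -1), PV = (1, 1, 1); a normal to Π is PS × PV = (6, -5, -1).
Using P: Π has equation 6x - 5y - z = 7.
cos θ = |n₁·n₂| / (|n₁||n₂|) = |-58| / (√62 · √70).
θ = arccos(0.88041) ≈ 28.31°.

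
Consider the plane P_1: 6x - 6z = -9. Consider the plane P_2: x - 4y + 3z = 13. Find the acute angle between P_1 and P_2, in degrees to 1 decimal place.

cos θ = |n₁·n₂| / (|n₁||n₂|) = |-12| / (√72 · √26).
θ = arccos(0.27735) ≈ 73.9°.

73.9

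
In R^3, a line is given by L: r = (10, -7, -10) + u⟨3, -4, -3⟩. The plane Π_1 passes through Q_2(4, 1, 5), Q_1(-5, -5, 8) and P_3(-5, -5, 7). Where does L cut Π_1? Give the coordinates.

(4, 1, -4)

Q_2Q_1 = (-9, -6, 3), Q_2P_3 = (-9, -6, 2); a normal to Π_1 is Q_2Q_1 × Q_2P_3 = (6, -9, 0).
Using Q_2: Π_1 has equation 6x - 9y = 15.
Substitute r = (10, -7, -10) + t(3, -4, -3) into the plane: 123 + 54t = 15, so t = -2.
Intersection: (10, -7, -10) + (-2)·(3, -4, -3) = (4, 1, -4).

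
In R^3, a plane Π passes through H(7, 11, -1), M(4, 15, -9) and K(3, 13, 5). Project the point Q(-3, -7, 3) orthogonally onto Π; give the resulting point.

HM = (-3, 4, -8), HK = (-4, 2, 6); a normal to Π is HM × HK = (40, 50, 10).
Using H: Π has equation 40x + 50y + 10z = 820.
Foot = Q − λn with λ = (n·Q − d)/|n|² = (-440 − 820)/4200 = -3/10.
Foot = (-3, -7, 3) − (-3/10)·(40, 50, 10) = (9, 8, 6).

(9, 8, 6)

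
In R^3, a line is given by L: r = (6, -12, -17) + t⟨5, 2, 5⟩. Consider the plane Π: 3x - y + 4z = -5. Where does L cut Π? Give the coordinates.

Substitute r = (6, -12, -17) + t(5, 2, 5) into the plane: -38 + 33t = -5, so t = 1.
Intersection: (6, -12, -17) + 1·(5, 2, 5) = (11, -10, -12).

(11, -10, -12)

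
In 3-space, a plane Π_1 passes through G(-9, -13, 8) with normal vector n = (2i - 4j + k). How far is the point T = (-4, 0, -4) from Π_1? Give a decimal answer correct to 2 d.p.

Π_1: n·r = n·G gives 2x - 4y + z = 42.
n·T − d = (2)·(-4) + (-4)·(0) + (1)·(-4) − 42 = -54; |n| = √21.
Distance = |-54| / √21 = 54/√21 ≈ 11.78.

11.78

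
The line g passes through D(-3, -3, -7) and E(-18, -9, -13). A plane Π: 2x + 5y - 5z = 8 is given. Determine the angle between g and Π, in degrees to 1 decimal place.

A direction vector for g is E − D = (-15, -6, -6).
sin θ = |n·v| / (|n||v|) = |-30| / (√54 · √297) = 0.23689.
θ ≈ 13.7°.

13.7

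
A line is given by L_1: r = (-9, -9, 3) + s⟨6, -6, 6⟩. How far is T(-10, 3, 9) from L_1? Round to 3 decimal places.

12.832

Taking (-9, -9, 3) on L_1 with direction v = (6, -6, 6): w = T − (-9, -9, 3) = (-1, 12, 6), and w × v = (108, 42, -66).
Distance = |w × v| / |v| = √17784 / √108 ≈ 12.832.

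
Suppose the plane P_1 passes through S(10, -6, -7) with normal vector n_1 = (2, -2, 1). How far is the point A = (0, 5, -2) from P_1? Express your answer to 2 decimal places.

12.33

P_1: n_1·r = n_1·S gives 2x - 2y + z = 25.
n·A − d = (2)·(0) + (-2)·(5) + (1)·(-2) − 25 = -37; |n| = √9.
Distance = |-37| / √9 = 37/√9 ≈ 12.33.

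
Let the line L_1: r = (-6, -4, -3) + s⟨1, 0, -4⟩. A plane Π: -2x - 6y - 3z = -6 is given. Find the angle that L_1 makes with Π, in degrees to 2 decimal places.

sin θ = |n·v| / (|n||v|) = |10| / (√49 · √17) = 0.34648.
θ ≈ 20.27°.

20.27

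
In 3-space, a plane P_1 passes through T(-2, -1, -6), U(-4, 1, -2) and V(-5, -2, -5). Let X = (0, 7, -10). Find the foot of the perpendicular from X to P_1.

TU = (-2, 2, 4), TV = (-3, -1, 1); a normal to P_1 is TU × TV = (6, -10, 8).
Using T: P_1 has equation 6x - 10y + 8z = -50.
Foot = X − λn with λ = (n·X − d)/|n|² = (-150 − (-50))/200 = -1/2.
Foot = (0, 7, -10) − (-1/2)·(6, -10, 8) = (3, 2, -6).

(3, 2, -6)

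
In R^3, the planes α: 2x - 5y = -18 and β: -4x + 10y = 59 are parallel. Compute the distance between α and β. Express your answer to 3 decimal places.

Rescale β by 1/(-2): 2x - 5y = -59/2. Then distance = |-18 − (-59/2)| / √29 ≈ 2.135.

2.135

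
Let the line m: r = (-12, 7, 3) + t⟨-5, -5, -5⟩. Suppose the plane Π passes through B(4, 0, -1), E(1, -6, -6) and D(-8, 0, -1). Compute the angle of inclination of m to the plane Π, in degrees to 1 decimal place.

BE = (-3, -6, -5), BD = (-12, 0, 0); a normal to Π is BE × BD = (0, 60, -72).
Using B: Π has equation 60y - 72z = 72.
sin θ = |n·v| / (|n||v|) = |60| / (√8784 · √75) = 0.07392.
θ ≈ 4.2°.

4.2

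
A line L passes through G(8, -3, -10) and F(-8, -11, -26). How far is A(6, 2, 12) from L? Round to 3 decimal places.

16.971

A direction vector for L is F − G = (-16, -8, -16).
Taking (8, -3, -10) on L with direction v = (-16, -8, -16): w = A − (8, -3, -10) = (-2, 5, 22), and w × v = (96, -384, 96).
Distance = |w × v| / |v| = √165888 / √576 ≈ 16.971.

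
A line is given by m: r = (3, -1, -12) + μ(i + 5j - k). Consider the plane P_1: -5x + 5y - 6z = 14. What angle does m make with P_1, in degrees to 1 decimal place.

32.7

sin θ = |n·v| / (|n||v|) = |26| / (√86 · √27) = 0.53956.
θ ≈ 32.7°.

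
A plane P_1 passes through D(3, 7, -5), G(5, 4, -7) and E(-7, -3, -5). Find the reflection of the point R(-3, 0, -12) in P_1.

(1, -4, -2)

DG = (2, -3, -2), DE = (-10, -10, 0); a normal to P_1 is DG × DE = (-20, 20, -50).
Using D: P_1 has equation -20x + 20y - 50z = 330.
λ = (n·R − d)/|n|² = (660 − 330)/3300 = 1/10.
Reflection = R − 2λn = (-3, 0, -12) − (1/5)·(-20, 20, -50) = (1, -4, -2).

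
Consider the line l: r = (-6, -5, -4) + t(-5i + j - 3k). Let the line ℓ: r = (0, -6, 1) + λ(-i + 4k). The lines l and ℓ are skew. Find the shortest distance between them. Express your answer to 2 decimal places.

0.26

Common perpendicular direction n = (-5, 1, -3) × (-1, 0, 4) = (4, 23, 1).
With w = (0, -6, 1) − (-6, -5, -4) = (6, -1, 5), w · n = 6.
Distance = |w · n| / |n| = |6| / √546 ≈ 0.26.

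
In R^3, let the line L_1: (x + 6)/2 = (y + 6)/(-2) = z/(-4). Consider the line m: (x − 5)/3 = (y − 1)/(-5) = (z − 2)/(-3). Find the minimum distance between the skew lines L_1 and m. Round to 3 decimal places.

L_1 has direction (2, -2, -4) through (-6, -6, 0).
m has direction (3, -5, -3) through (5, 1, 2).
Common perpendicular direction n = (2, -2, -4) × (3, -5, -3) = (-14, -6, -4).
With w = (5, 1, 2) − (-6, -6, 0) = (11, 7, 2), w · n = -204.
Distance = |w · n| / |n| = |-204| / √248 ≈ 12.954.

12.954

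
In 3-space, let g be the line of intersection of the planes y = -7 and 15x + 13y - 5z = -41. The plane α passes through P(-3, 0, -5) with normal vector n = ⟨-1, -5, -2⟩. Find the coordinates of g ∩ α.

(6, -7, 8)

Direction of g: (0, 1, 0) × (15, 13, -5) = (-5, 0, -15).
A point on g: solving the two plane equations with x = 5 gives (5, -7, 5).
α: n·r = n·P gives -x - 5y - 2z = 13.
Substitute r = (5, -7, 5) + t(-5, 0, -15) into the plane: 20 + 35t = 13, so t = -1/5.
Intersection: (5, -7, 5) + (-1/5)·(-5, 0, -15) = (6, -7, 8).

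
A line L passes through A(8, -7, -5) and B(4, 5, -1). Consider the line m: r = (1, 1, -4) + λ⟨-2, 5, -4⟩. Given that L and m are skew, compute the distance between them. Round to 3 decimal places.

3.988

A direction vector for L is B − A = (-4, 12, 4).
Common perpendicular direction n = (-4, 12, 4) × (-2, 5, -4) = (-68, -24, 4).
With w = (1, 1, -4) − (8, -7, -5) = (-7, 8, 1), w · n = 288.
Distance = |w · n| / |n| = |288| / √5216 ≈ 3.988.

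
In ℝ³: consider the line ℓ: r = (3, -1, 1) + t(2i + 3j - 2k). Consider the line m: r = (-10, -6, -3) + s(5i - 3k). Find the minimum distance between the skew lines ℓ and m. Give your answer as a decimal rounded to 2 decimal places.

10.98

Common perpendicular direction n = (2, 3, -2) × (5, 0, -3) = (-9, -4, -15).
With w = (-10, -6, -3) − (3, -1, 1) = (-13, -5, -4), w · n = 197.
Distance = |w · n| / |n| = |197| / √322 ≈ 10.98.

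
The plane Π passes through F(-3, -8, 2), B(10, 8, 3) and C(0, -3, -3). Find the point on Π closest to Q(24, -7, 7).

(9, 5, 10)

FB = (13, 16, 1), FC = (3, 5, -5); a normal to Π is FB × FC = (-85, 68, 17).
Using F: Π has equation -85x + 68y + 17z = -255.
Foot = Q − λn with λ = (n·Q − d)/|n|² = (-2397 − (-255))/12138 = -3/17.
Foot = (24, -7, 7) − (-3/17)·(-85, 68, 17) = (9, 5, 10).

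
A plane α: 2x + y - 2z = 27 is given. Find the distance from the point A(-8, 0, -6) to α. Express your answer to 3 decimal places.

n·A − d = (2)·(-8) + (1)·(0) + (-2)·(-6) − 27 = -31; |n| = √9.
Distance = |-31| / √9 = 31/√9 ≈ 10.333.

10.333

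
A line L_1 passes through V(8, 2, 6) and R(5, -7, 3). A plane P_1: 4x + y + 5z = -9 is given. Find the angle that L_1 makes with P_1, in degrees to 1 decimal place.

33.9

A direction vector for L_1 is R − V = (-3, -9, -3).
sin θ = |n·v| / (|n||v|) = |-36| / (√42 · √99) = 0.55829.
θ ≈ 33.9°.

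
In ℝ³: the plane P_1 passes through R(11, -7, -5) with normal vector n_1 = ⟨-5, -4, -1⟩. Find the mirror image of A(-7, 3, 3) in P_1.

P_1: n_1·r = n_1·R gives -5x - 4y - z = -22.
λ = (n·A − d)/|n|² = (20 − (-22))/42 = 1.
Reflection = A − 2λn = (-7, 3, 3) − 2·(-5, -4, -1) = (3, 11, 5).

(3, 11, 5)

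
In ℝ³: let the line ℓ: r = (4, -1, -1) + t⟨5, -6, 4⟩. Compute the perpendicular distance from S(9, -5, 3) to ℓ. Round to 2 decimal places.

1.46

Taking (4, -1, -1) on ℓ with direction v = (5, -6, 4): w = S − (4, -1, -1) = (5, -4, 4), and w × v = (8, 0, -10).
Distance = |w × v| / |v| = √164 / √77 ≈ 1.46.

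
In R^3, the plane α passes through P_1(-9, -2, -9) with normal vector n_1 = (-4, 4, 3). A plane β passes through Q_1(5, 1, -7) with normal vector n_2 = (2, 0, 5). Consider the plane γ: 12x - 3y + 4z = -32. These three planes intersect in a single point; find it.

(0, 4, -5)

α: n_1·r = n_1·P_1 gives -4x + 4y + 3z = 1.
β: n_2·r = n_2·Q_1 gives 2x + 5z = -25.
Solving the 3×3 linear system -4x + 4y + 3z = 1, 2x + 5z = -25, 12x - 3y + 4z = -32 (e.g. by elimination or Cramer's rule, determinant = 130) gives (0, 4, -5).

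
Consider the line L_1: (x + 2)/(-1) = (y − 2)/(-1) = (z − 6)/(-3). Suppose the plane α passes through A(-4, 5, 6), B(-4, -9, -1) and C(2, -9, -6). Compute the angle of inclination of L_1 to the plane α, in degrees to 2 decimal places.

L_1 has direction (-1, -1, -3) through (-2, 2, 6).
AB = (0, -14, -7), AC = (6, -14, -12); a normal to α is AB × AC = (70, -42, 84).
Using A: α has equation 70x - 42y + 84z = 14.
sin θ = |n·v| / (|n||v|) = |-280| / (√13720 · √11) = 0.72075.
θ ≈ 46.12°.

46.12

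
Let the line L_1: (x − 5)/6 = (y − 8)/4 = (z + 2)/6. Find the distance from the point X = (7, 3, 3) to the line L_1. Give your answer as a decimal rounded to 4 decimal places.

6.9642

L_1 has direction (6, 4, 6) through (5, 8, -2).
Taking (5, 8, -2) on L_1 with direction v = (6, 4, 6): w = X − (5, 8, -2) = (2, -5, 5), and w × v = (-50, 18, 38).
Distance = |w × v| / |v| = √4268 / √88 ≈ 6.9642.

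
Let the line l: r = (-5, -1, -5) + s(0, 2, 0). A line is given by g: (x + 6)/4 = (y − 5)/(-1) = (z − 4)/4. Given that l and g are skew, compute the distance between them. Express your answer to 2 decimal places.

g has direction (4, -1, 4) through (-6, 5, 4).
Common perpendicular direction n = (0, 2, 0) × (4, -1, 4) = (8, 0, -8).
With w = (-6, 5, 4) − (-5, -1, -5) = (-1, 6, 9), w · n = -80.
Distance = |w · n| / |n| = |-80| / √128 ≈ 7.07.

7.07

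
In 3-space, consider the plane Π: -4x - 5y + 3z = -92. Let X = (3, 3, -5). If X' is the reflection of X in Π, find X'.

(11, 13, -11)

λ = (n·X − d)/|n|² = (-42 − (-92))/50 = 1.
Reflection = X − 2λn = (3, 3, -5) − 2·(-4, -5, 3) = (11, 13, -11).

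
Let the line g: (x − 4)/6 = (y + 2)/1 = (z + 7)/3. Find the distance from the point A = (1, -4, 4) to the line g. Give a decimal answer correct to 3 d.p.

11.416

g has direction (6, 1, 3) through (4, -2, -7).
Taking (4, -2, -7) on g with direction v = (6, 1, 3): w = A − (4, -2, -7) = (-3, -2, 11), and w × v = (-17, 75, 9).
Distance = |w × v| / |v| = √5995 / √46 ≈ 11.416.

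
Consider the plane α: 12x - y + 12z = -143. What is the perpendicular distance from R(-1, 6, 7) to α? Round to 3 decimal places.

12.294

n·R − d = (12)·(-1) + (-1)·(6) + (12)·(7) − (-143) = 209; |n| = √289.
Distance = |209| / √289 = 209/√289 ≈ 12.294.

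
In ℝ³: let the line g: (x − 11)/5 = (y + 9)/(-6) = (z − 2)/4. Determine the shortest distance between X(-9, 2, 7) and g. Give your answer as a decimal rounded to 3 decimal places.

g has direction (5, -6, 4) through (11, -9, 2).
Taking (11, -9, 2) on g with direction v = (5, -6, 4): w = X − (11, -9, 2) = (-20, 11, 5), and w × v = (74, 105, 65).
Distance = |w × v| / |v| = √20726 / √77 ≈ 16.406.

16.406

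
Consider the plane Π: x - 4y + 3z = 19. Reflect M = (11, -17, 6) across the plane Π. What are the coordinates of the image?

(5, 7, -12)

λ = (n·M − d)/|n|² = (97 − 19)/26 = 3.
Reflection = M − 2λn = (11, -17, 6) − 6·(1, -4, 3) = (5, 7, -12).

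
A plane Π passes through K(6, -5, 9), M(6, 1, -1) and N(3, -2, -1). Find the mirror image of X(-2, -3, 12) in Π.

(8, -13, 6)

KM = (0, 6, -10), KN = (-3, 3, -10); a normal to Π is KM × KN = (-30, 30, 18).
Using K: Π has equation -30x + 30y + 18z = -168.
λ = (n·X − d)/|n|² = (186 − (-168))/2124 = 1/6.
Reflection = X − 2λn = (-2, -3, 12) − (1/3)·(-30, 30, 18) = (8, -13, 6).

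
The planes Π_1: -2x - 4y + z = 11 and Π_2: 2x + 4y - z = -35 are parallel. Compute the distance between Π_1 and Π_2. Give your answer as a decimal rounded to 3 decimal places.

Rescale Π_2 by 1/(-1): -2x - 4y + z = 35. Then distance = |11 − 35| / √21 ≈ 5.237.

5.237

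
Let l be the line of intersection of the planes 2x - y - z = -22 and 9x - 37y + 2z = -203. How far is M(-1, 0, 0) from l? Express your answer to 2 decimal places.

8.18

Direction of l: (2, -1, -1) × (9, -37, 2) = (-39, -13, -65).
A point on l: solving the two plane equations with x = -7 gives (-7, 4, 4).
Taking (-7, 4, 4) on l with direction v = (-39, -13, -65): w = M − (-7, 4, 4) = (6, -4, -4), and w × v = (208, 546, -234).
Distance = |w × v| / |v| = √396136 / √5915 ≈ 8.18.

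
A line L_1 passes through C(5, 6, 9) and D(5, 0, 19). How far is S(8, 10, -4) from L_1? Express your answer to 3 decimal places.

4.429

A direction vector for L_1 is D − C = (0, -6, 10).
Taking (5, 6, 9) on L_1 with direction v = (0, -6, 10): w = S − (5, 6, 9) = (3, 4, -13), and w × v = (-38, -30, -18).
Distance = |w × v| / |v| = √2668 / √136 ≈ 4.429.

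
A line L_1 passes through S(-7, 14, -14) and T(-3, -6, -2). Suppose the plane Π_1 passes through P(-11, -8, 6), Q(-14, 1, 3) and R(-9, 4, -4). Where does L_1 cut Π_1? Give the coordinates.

(-5, 4, -8)

A direction vector for L_1 is T − S = (4, -20, 12).
PQ = (-3, 9, -3), PR = (2, 12, -10); a normal to Π_1 is PQ × PR = (-54, -36, -54).
Using P: Π_1 has equation -54x - 36y - 54z = 558.
Substitute r = (-7, 14, -14) + t(4, -20, 12) into the plane: 630 + (-144)t = 558, so t = 1/2.
Intersection: (-7, 14, -14) + (1/2)·(4, -20, 12) = (-5, 4, -8).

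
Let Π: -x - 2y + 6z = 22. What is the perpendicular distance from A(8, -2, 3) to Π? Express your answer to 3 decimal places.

1.249

n·A − d = (-1)·(8) + (-2)·(-2) + (6)·(3) − 22 = -8; |n| = √41.
Distance = |-8| / √41 = 8/√41 ≈ 1.249.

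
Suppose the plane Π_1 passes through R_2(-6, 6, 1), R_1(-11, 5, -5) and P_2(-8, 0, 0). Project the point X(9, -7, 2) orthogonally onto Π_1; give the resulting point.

R_2R_1 = (-5, -1, -6), R_2P_2 = (-2, -6, -1); a normal to Π_1 is R_2R_1 × R_2P_2 = (-35, 7, 28).
Using R_2: Π_1 has equation -35x + 7y + 28z = 280.
Foot = X − λn with λ = (n·X − d)/|n|² = (-308 − 280)/2058 = -2/7.
Foot = (9, -7, 2) − (-2/7)·(-35, 7, 28) = (-1, -5, 10).

(-1, -5, 10)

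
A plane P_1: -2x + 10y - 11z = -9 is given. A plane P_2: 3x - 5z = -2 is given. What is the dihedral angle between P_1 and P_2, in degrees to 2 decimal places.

cos θ = |n₁·n₂| / (|n₁||n₂|) = |49| / (√225 · √34).
θ = arccos(0.56023) ≈ 55.93°.

55.93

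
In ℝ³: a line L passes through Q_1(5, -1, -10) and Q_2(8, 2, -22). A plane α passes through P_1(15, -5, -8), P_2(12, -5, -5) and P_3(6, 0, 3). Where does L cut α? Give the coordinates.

(1, -5, 6)

A direction vector for L is Q_2 − Q_1 = (3, 3, -12).
P_1P_2 = (-3, 0, 3), P_1P_3 = (-9, 5, 11); a normal to α is P_1P_2 × P_1P_3 = (-15, 6, -15).
Using P_1: α has equation -15x + 6y - 15z = -135.
Substitute r = (5, -1, -10) + t(3, 3, -12) into the plane: 69 + 153t = -135, so t = -4/3.
Intersection: (5, -1, -10) + (-4/3)·(3, 3, -12) = (1, -5, 6).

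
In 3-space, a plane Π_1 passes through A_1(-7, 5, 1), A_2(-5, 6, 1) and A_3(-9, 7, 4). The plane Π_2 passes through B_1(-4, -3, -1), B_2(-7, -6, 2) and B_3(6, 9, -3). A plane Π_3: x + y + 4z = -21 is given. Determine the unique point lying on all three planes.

(1, 2, -6)

A_1A_2 = (2, 1, 0), A_1A_3 = (-2, 2, 3); a normal to Π_1 is A_1A_2 × A_1A_3 = (3, -6, 6).
Using A_1: Π_1 has equation 3x - 6y + 6z = -45.
B_1B_2 = (-3, -3, 3), B_1B_3 = (10, 12, -2); a normal to Π_2 is B_1B_2 × B_1B_3 = (-30, 24, -6).
Using B_1: Π_2 has equation -30x + 24y - 6z = 54.
Solving the 3×3 linear system 3x - 6y + 6z = -45, -30x + 24y - 6z = 54, x + y + 4z = -21 (e.g. by elimination or Cramer's rule, determinant = -702) gives (1, 2, -6).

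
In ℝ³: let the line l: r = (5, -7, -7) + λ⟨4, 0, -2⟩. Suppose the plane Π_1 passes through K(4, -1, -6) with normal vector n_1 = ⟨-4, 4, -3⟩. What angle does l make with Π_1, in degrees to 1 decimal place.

20.4

Π_1: n_1·r = n_1·K gives -4x + 4y - 3z = -2.
sin θ = |n·v| / (|n||v|) = |-10| / (√41 · √20) = 0.34922.
θ ≈ 20.4°.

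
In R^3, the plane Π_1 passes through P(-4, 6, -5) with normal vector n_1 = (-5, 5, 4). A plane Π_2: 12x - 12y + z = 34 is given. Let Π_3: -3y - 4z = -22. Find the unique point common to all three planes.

(-4, -6, 10)

Π_1: n_1·r = n_1·P gives -5x + 5y + 4z = 30.
Solving the 3×3 linear system -5x + 5y + 4z = 30, 12x - 12y + z = 34, -3y - 4z = -22 (e.g. by elimination or Cramer's rule, determinant = -159) gives (-4, -6, 10).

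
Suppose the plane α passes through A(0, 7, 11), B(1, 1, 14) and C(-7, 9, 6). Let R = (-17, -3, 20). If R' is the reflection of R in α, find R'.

(-5, -11, 0)

AB = (1, -6, 3), AC = (-7, 2, -5); a normal to α is AB × AC = (24, -16, -40).
Using A: α has equation 24x - 16y - 40z = -552.
λ = (n·R − d)/|n|² = (-1160 − (-552))/2432 = -1/4.
Reflection = R − 2λn = (-17, -3, 20) − (-1/2)·(24, -16, -40) = (-5, -11, 0).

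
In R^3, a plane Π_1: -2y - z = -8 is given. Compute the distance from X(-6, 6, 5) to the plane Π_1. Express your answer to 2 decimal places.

n·X − d = (0)·(-6) + (-2)·(6) + (-1)·(5) − (-8) = -9; |n| = √5.
Distance = |-9| / √5 = 9/√5 ≈ 4.02.

4.02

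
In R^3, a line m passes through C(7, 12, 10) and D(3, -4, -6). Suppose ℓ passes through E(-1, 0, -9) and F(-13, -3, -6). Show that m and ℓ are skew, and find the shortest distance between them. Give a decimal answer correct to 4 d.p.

6.0312

A direction vector for m is D − C = (-4, -16, -16).
A direction vector for ℓ is F − E = (-12, -3, 3).
Common perpendicular direction n = (-4, -16, -16) × (-12, -3, 3) = (-96, 204, -180).
With w = (-1, 0, -9) − (7, 12, 10) = (-8, -12, -19), w · n = 1740.
Since n ≠ 0 the lines are not parallel, and w · n = 1740 ≠ 0 so they do not intersect; hence they are skew.
Distance = |w · n| / |n| = |1740| / √83232 ≈ 6.0312.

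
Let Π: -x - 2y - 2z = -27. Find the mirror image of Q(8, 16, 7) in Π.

(2, 4, -5)

λ = (n·Q − d)/|n|² = (-54 − (-27))/9 = -3.
Reflection = Q − 2λn = (8, 16, 7) − (-6)·(-1, -2, -2) = (2, 4, -5).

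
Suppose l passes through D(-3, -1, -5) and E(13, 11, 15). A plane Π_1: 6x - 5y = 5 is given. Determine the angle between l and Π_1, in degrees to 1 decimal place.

A direction vector for l is E − D = (16, 12, 20).
sin θ = |n·v| / (|n||v|) = |36| / (√61 · √800) = 0.16296.
θ ≈ 9.4°.

9.4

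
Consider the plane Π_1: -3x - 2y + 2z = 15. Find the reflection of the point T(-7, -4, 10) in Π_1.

λ = (n·T − d)/|n|² = (49 − 15)/17 = 2.
Reflection = T − 2λn = (-7, -4, 10) − 4·(-3, -2, 2) = (5, 4, 2).

(5, 4, 2)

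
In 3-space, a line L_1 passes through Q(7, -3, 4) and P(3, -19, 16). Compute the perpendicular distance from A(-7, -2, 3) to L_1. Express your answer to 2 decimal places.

14.00

A direction vector for L_1 is P − Q = (-4, -16, 12).
Taking (7, -3, 4) on L_1 with direction v = (-4, -16, 12): w = A − (7, -3, 4) = (-14, 1, -1), and w × v = (-4, 172, 228).
Distance = |w × v| / |v| = √81584 / √416 ≈ 14.00.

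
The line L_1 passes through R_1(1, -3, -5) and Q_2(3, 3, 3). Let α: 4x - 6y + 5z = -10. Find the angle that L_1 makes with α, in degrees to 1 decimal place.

A direction vector for L_1 is Q_2 − R_1 = (2, 6, 8).
sin θ = |n·v| / (|n||v|) = |12| / (√77 · √104) = 0.13410.
θ ≈ 7.7°.

7.7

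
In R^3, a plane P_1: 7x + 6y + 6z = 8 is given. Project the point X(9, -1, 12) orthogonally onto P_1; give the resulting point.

(2, -7, 6)

Foot = X − λn with λ = (n·X − d)/|n|² = (129 − 8)/121 = 1.
Foot = (9, -1, 12) − 1·(7, 6, 6) = (2, -7, 6).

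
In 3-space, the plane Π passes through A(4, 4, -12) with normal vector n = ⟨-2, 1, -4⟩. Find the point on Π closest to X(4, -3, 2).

Π: n·r = n·A gives -2x + y - 4z = 44.
Foot = X − λn with λ = (n·X − d)/|n|² = (-19 − 44)/21 = -3.
Foot = (4, -3, 2) − (-3)·(-2, 1, -4) = (-2, 0, -10).

(-2, 0, -10)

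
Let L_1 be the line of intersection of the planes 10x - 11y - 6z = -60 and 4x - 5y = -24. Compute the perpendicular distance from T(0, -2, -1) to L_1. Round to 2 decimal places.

Direction of L_1: (10, -11, -6) × (4, -5, 0) = (-30, -24, -6).
A point on L_1: solving the two plane equations with x = -6 gives (-6, 0, 0).
Taking (-6, 0, 0) on L_1 with direction v = (-30, -24, -6): w = T − (-6, 0, 0) = (6, -2, -1), and w × v = (-12, 66, -204).
Distance = |w × v| / |v| = √46116 / √1512 ≈ 5.52.

5.52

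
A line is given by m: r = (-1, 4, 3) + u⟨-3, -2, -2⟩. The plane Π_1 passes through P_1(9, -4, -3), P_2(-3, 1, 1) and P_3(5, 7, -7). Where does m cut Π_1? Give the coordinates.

(-4, 2, 1)

P_1P_2 = (-12, 5, 4), P_1P_3 = (-4, 11, -4); a normal to Π_1 is P_1P_2 × P_1P_3 = (-64, -64, -112).
Using P_1: Π_1 has equation -64x - 64y - 112z = 16.
Substitute r = (-1, 4, 3) + t(-3, -2, -2) into the plane: -528 + 544t = 16, so t = 1.
Intersection: (-1, 4, 3) + 1·(-3, -2, -2) = (-4, 2, 1).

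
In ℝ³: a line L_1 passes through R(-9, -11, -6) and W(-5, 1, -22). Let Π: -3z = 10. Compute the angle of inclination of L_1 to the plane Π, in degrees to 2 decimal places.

51.67

A direction vector for L_1 is W − R = (4, 12, -16).
sin θ = |n·v| / (|n||v|) = |48| / (√9 · √416) = 0.78446.
θ ≈ 51.67°.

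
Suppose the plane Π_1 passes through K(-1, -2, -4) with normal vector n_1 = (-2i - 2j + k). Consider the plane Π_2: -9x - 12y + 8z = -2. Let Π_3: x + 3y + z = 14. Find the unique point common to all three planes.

Π_1: n_1·r = n_1·K gives -2x - 2y + z = 2.
Solving the 3×3 linear system -2x - 2y + z = 2, -9x - 12y + 8z = -2, x + 3y + z = 14 (e.g. by elimination or Cramer's rule, determinant = 23) gives (-6, 6, 2).

(-6, 6, 2)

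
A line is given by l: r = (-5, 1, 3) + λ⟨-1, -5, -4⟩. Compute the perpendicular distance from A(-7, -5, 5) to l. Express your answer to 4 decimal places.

5.5032

Taking (-5, 1, 3) on l with direction v = (-1, -5, -4): w = A − (-5, 1, 3) = (-2, -6, 2), and w × v = (34, -10, 4).
Distance = |w × v| / |v| = √1272 / √42 ≈ 5.5032.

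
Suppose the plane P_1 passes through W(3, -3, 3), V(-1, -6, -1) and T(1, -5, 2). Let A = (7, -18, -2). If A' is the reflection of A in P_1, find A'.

WV = (-4, -3, -4), WT = (-2, -2, -1); a normal to P_1 is WV × WT = (-5, 4, 2).
Using W: P_1 has equation -5x + 4y + 2z = -21.
λ = (n·A − d)/|n|² = (-111 − (-21))/45 = -2.
Reflection = A − 2λn = (7, -18, -2) − (-4)·(-5, 4, 2) = (-13, -2, 6).

(-13, -2, 6)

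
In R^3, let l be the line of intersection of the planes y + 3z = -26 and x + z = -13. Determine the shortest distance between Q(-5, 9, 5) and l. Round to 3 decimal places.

Direction of l: (0, 1, 3) × (1, 0, 1) = (1, 3, -1).
A point on l: solving the two plane equations with x = -7 gives (-7, -8, -6).
Taking (-7, -8, -6) on l with direction v = (1, 3, -1): w = Q − (-7, -8, -6) = (2, 17, 11), and w × v = (-50, 13, -11).
Distance = |w × v| / |v| = √2790 / √11 ≈ 15.926.

15.926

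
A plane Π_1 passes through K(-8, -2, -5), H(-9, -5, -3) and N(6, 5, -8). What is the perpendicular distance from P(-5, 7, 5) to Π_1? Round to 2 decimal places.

12.93

KH = (-1, -3, 2), KN = (14, 7, -3); a normal to Π_1 is KH × KN = (-5, 25, 35).
Using K: Π_1 has equation -5x + 25y + 35z = -185.
n·P − d = (-5)·(-5) + (25)·(7) + (35)·(5) − (-185) = 560; |n| = √1875.
Distance = |560| / √1875 = 560/√1875 ≈ 12.93.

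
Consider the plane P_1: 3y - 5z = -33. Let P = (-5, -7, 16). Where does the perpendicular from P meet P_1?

Foot = P − λn with λ = (n·P − d)/|n|² = (-101 − (-33))/34 = -2.
Foot = (-5, -7, 16) − (-2)·(0, 3, -5) = (-5, -1, 6).

(-5, -1, 6)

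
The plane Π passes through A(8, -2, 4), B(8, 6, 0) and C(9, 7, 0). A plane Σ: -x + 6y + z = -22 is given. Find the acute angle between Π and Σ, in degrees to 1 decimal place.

53.4

AB = (0, 8, -4), AC = (1, 9, -4); a normal to Π is AB × AC = (4, -4, -8).
Using A: Π has equation 4x - 4y - 8z = 8.
cos θ = |n₁·n₂| / (|n₁||n₂|) = |-36| / (√96 · √38).
θ = arccos(0.59604) ≈ 53.4°.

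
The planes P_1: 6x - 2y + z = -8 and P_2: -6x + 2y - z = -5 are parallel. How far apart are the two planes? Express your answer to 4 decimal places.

2.0303

Rescale P_2 by 1/(-1): 6x - 2y + z = 5. Then distance = |-8 − 5| / √41 ≈ 2.0303.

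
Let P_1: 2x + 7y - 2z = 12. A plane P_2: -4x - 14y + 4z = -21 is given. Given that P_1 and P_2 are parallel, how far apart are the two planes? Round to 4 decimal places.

0.1987

Rescale P_2 by 1/(-2): 2x + 7y - 2z = 21/2. Then distance = |12 − (21/2)| / √57 ≈ 0.1987.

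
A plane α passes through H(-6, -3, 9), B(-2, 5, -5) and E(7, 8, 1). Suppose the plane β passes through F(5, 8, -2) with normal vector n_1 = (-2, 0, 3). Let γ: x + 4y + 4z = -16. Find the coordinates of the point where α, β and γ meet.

(-4, 5, -8)

HB = (4, 8, -14), HE = (13, 11, -8); a normal to α is HB × HE = (90, -150, -60).
Using H: α has equation 90x - 150y - 60z = -630.
β: n_1·r = n_1·F gives -2x + 3z = -16.
Solving the 3×3 linear system 90x - 150y - 60z = -630, -2x + 3z = -16, x + 4y + 4z = -16 (e.g. by elimination or Cramer's rule, determinant = -2250) gives (-4, 5, -8).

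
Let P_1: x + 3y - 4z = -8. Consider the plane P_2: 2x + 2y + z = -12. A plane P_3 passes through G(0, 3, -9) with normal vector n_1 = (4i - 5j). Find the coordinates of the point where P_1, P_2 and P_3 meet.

(-5, -1, 0)

P_3: n_1·r = n_1·G gives 4x - 5y = -15.
Solving the 3×3 linear system x + 3y - 4z = -8, 2x + 2y + z = -12, 4x - 5y = -15 (e.g. by elimination or Cramer's rule, determinant = 89) gives (-5, -1, 0).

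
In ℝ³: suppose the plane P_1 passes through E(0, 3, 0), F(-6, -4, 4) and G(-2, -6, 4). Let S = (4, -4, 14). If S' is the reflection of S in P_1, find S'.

(0, -12, -6)

EF = (-6, -7, 4), EG = (-2, -9, 4); a normal to P_1 is EF × EG = (8, 16, 40).
Using E: P_1 has equation 8x + 16y + 40z = 48.
λ = (n·S − d)/|n|² = (528 − 48)/1920 = 1/4.
Reflection = S − 2λn = (4, -4, 14) − (1/2)·(8, 16, 40) = (0, -12, -6).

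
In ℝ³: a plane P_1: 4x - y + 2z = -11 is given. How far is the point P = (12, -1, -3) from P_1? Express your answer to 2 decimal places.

n·P − d = (4)·(12) + (-1)·(-1) + (2)·(-3) − (-11) = 54; |n| = √21.
Distance = |54| / √21 = 54/√21 ≈ 11.78.

11.78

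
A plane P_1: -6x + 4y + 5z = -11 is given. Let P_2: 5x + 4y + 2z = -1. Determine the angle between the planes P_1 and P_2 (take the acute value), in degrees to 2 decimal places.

86.10

cos θ = |n₁·n₂| / (|n₁||n₂|) = |-4| / (√77 · √45).
θ = arccos(0.06795) ≈ 86.10°.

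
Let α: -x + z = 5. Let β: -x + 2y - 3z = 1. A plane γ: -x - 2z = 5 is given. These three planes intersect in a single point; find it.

Solving the 3×3 linear system -x + z = 5, -x + 2y - 3z = 1, -x - 2z = 5 (e.g. by elimination or Cramer's rule, determinant = 6) gives (-5, -2, 0).

(-5, -2, 0)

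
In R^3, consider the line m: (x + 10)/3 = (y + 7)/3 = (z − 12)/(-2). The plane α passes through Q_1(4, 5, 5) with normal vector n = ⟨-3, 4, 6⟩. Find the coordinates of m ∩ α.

(2, 5, 4)

m has direction (3, 3, -2) through (-10, -7, 12).
α: n·r = n·Q_1 gives -3x + 4y + 6z = 38.
Substitute r = (-10, -7, 12) + t(3, 3, -2) into the plane: 74 + (-9)t = 38, so t = 4.
Intersection: (-10, -7, 12) + 4·(3, 3, -2) = (2, 5, 4).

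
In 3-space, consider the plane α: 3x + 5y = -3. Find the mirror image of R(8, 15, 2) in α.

λ = (n·R − d)/|n|² = (99 − (-3))/34 = 3.
Reflection = R − 2λn = (8, 15, 2) − 6·(3, 5, 0) = (-10, -15, 2).

(-10, -15, 2)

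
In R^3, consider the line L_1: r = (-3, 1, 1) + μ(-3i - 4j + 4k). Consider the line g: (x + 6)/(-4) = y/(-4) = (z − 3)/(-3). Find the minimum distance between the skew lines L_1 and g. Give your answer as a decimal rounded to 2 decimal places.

1.77

g has direction (-4, -4, -3) through (-6, 0, 3).
Common perpendicular direction n = (-3, -4, 4) × (-4, -4, -3) = (28, -25, -4).
With w = (-6, 0, 3) − (-3, 1, 1) = (-3, -1, 2), w · n = -67.
Distance = |w · n| / |n| = |-67| / √1425 ≈ 1.77.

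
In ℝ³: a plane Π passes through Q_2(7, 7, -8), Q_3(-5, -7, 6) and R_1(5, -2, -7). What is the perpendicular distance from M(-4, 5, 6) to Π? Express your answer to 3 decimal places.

0.577

Q_2Q_3 = (-12, -14, 14), Q_2R_1 = (-2, -9, 1); a normal to Π is Q_2Q_3 × Q_2R_1 = (112, -16, 80).
Using Q_2: Π has equation 112x - 16y + 80z = 32.
n·M − d = (112)·(-4) + (-16)·(5) + (80)·(6) − 32 = -80; |n| = √19200.
Distance = |-80| / √19200 = 80/√19200 ≈ 0.577.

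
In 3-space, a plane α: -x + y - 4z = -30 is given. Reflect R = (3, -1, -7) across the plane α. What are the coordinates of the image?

λ = (n·R − d)/|n|² = (24 − (-30))/18 = 3.
Reflection = R − 2λn = (3, -1, -7) − 6·(-1, 1, -4) = (9, -7, 17).

(9, -7, 17)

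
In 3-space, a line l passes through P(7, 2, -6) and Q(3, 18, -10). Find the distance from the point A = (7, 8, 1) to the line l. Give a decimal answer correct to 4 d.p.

8.3033

A direction vector for l is Q − P = (-4, 16, -4).
Taking (7, 2, -6) on l with direction v = (-4, 16, -4): w = A − (7, 2, -6) = (0, 6, 7), and w × v = (-136, -28, 24).
Distance = |w × v| / |v| = √19856 / √288 ≈ 8.3033.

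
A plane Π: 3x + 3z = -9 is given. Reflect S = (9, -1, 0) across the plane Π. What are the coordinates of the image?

λ = (n·S − d)/|n|² = (27 − (-9))/18 = 2.
Reflection = S − 2λn = (9, -1, 0) − 4·(3, 0, 3) = (-3, -1, -12).

(-3, -1, -12)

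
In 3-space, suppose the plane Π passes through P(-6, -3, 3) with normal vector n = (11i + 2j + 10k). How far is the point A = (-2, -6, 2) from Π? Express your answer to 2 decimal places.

Π: n·r = n·P gives 11x + 2y + 10z = -42.
n·A − d = (11)·(-2) + (2)·(-6) + (10)·(2) − (-42) = 28; |n| = √225.
Distance = |28| / √225 = 28/√225 ≈ 1.87.

1.87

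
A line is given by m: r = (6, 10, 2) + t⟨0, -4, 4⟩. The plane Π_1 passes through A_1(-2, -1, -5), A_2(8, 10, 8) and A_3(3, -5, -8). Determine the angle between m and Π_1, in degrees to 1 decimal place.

82.0

A_1A_2 = (10, 11, 13), A_1A_3 = (5, -4, -3); a normal to Π_1 is A_1A_2 × A_1A_3 = (19, 95, -95).
Using A_1: Π_1 has equation 19x + 95y - 95z = 342.
sin θ = |n·v| / (|n||v|) = |-760| / (√18411 · √32) = 0.99015.
θ ≈ 82.0°.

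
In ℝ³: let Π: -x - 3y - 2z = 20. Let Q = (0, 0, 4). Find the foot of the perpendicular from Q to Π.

Foot = Q − λn with λ = (n·Q − d)/|n|² = (-8 − 20)/14 = -2.
Foot = (0, 0, 4) − (-2)·(-1, -3, -2) = (-2, -6, 0).

(-2, -6, 0)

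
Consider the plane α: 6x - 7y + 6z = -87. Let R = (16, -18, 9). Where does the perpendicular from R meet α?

Foot = R − λn with λ = (n·R − d)/|n|² = (276 − (-87))/121 = 3.
Foot = (16, -18, 9) − 3·(6, -7, 6) = (-2, 3, -9).

(-2, 3, -9)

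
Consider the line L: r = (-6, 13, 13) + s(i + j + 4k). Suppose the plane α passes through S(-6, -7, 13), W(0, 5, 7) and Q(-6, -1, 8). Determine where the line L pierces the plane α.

SW = (6, 12, -6), SQ = (0, 6, -5); a normal to α is SW × SQ = (-24, 30, 36).
Using S: α has equation -24x + 30y + 36z = 402.
Substitute r = (-6, 13, 13) + t(1, 1, 4) into the plane: 1002 + 150t = 402, so t = -4.
Intersection: (-6, 13, 13) + (-4)·(1, 1, 4) = (-10, 9, -3).

(-10, 9, -3)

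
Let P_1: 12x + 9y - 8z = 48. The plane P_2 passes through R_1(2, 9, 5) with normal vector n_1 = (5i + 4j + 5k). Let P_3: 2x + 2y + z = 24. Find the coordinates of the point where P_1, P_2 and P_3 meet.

P_2: n_1·r = n_1·R_1 gives 5x + 4y + 5z = 71.
Solving the 3×3 linear system 12x + 9y - 8z = 48, 5x + 4y + 5z = 71, 2x + 2y + z = 24 (e.g. by elimination or Cramer's rule, determinant = -43) gives (5, 4, 6).

(5, 4, 6)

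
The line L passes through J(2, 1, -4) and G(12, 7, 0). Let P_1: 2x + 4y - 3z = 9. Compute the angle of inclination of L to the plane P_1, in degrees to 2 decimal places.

28.81

A direction vector for L is G − J = (10, 6, 4).
sin θ = |n·v| / (|n||v|) = |32| / (√29 · √152) = 0.48198.
θ ≈ 28.81°.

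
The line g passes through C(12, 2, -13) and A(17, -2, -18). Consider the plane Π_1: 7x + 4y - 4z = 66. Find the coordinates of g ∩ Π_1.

A direction vector for g is A − C = (5, -4, -5).
Substitute r = (12, 2, -13) + t(5, -4, -5) into the plane: 144 + 39t = 66, so t = -2.
Intersection: (12, 2, -13) + (-2)·(5, -4, -5) = (2, 10, -3).

(2, 10, -3)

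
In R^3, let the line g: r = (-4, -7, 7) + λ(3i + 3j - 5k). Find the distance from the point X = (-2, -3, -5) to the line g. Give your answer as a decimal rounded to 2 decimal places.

Taking (-4, -7, 7) on g with direction v = (3, 3, -5): w = X − (-4, -7, 7) = (2, 4, -12), and w × v = (16, -26, -6).
Distance = |w × v| / |v| = √968 / √43 ≈ 4.74.

4.74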